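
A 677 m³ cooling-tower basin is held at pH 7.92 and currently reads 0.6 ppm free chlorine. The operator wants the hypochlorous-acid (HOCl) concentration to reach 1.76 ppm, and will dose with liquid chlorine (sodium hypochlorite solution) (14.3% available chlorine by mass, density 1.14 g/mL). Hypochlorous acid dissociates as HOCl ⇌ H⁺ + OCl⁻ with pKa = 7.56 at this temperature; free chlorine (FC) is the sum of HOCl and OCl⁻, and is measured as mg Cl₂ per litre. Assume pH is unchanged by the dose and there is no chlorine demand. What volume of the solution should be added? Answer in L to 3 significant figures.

Volume: 677 m³ = 677,000 L.
[OCl⁻]/[HOCl] = 10^(pH − pKa) = 10^(7.92 − 7.56) = 2.291; fraction as HOCl = 1/(1 + 2.291) = 0.3039.
Free chlorine required for 1.76 ppm HOCl: 1.76 / 0.3039 = 5.792 ppm.
FC to add: 5.792 − 0.6 = 5.192 mg/L as Cl₂.
Cl₂ equivalent: 5.192 mg/L × 677,000 L = 3515 g.
Product at 14.3% available Cl: 3515 / 0.143 = 24,580 g.
Volume: 24,580 g ÷ 1.14 g/mL = 21,560 mL.

21.6 L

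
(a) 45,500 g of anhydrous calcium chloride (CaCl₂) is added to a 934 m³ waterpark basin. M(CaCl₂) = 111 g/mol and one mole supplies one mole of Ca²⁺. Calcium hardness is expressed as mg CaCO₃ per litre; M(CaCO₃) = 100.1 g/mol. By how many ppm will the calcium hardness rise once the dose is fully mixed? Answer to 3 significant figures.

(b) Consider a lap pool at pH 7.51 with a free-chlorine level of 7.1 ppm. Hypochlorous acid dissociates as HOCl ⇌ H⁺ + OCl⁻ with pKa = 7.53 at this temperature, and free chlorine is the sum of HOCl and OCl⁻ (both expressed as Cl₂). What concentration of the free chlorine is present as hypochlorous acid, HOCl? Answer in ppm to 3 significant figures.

(a) 43.9 ppm; (b) 3.63 ppm

(a) Volume: 934 m³ = 934,000 L.
(a) Moles of Ca²⁺: 45,500 g ÷ 111 g/mol = 409.9 mol.
(a) As CaCO₃: 409.9 mol × 100.1 g/mol = 41,030 g.
(a) Rise: 41,030 g / 934,000 L × 1000 = 43.93 mg/L.

(b) [OCl⁻]/[HOCl] = 10^(pH − pKa) = 10^(7.51 − 7.53) = 10^-0.02 = 0.955.
(b) Fraction as HOCl = 1 / (1 + 0.955) = 0.5115.
(b) HOCl = 0.5115 × 7.1 ppm = 3.632 ppm.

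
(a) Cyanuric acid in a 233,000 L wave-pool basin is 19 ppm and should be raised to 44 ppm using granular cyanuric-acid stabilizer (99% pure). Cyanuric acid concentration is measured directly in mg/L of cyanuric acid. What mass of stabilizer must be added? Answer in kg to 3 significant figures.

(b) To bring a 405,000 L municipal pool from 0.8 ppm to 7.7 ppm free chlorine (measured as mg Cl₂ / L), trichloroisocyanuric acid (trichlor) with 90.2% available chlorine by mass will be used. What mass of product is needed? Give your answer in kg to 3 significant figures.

(a) 5.88 kg; (b) 3.10 kg

(a) CYA to add: (44 − 19) = 25 mg/L × 233,000 L = 5825 g cyanuric acid.
(a) At 99% purity: 5825 / 0.99 = 5884 g product.

(b) Chlorine deficit: 7.7 − 0.8 = 6.9 ppm = 6.9 mg/L as Cl₂.
(b) Cl₂ equivalent needed: 6.9 mg/L × 405,000 L = 2,794,000 mg = 2794 g.
(b) Product at 90.2% available chlorine: 2794 / 0.902 = 3098 g.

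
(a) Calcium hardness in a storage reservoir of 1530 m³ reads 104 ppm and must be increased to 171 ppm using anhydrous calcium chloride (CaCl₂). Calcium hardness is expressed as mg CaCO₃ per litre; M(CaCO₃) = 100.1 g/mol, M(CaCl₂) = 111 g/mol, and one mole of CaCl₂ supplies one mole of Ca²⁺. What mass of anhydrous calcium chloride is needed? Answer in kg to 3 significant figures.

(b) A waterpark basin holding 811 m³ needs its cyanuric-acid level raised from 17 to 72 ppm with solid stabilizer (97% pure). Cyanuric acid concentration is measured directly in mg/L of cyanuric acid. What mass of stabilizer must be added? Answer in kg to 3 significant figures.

(a) 114 kg; (b) 46.0 kg

(a) Volume: 1530 m³ = 1,530,000 L.
(a) Hardness to add: (171 − 104) = 67 mg/L as CaCO₃ × 1,530,000 L = 102,500 g as CaCO₃.
(a) Moles of Ca²⁺ (1 mol Ca²⁺ ≡ 1 mol CaCO₃): 102,500 / 100.1 g/mol = 1024 mol.
(a) Mass of CaCl₂: 1024 × 111 = 113,700 g.

(b) Volume: 811 m³ = 811,000 L.
(b) CYA to add: (72 − 17) = 55 mg/L × 811,000 L = 44,600 g cyanuric acid.
(b) At 97% purity: 44,600 / 0.97 = 45,980 g product.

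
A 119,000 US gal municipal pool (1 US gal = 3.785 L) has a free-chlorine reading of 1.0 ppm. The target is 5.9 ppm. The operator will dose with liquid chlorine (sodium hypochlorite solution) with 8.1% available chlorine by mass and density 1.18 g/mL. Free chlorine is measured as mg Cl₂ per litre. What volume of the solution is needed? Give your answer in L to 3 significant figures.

23.1 L

Volume: 119,000 US gal × 3.785 L/gal = 450,415 L.
Chlorine deficit: 5.9 − 1.0 = 4.9 ppm = 4.9 mg/L as Cl₂.
Cl₂ equivalent needed: 4.9 mg/L × 450,415 L = 2,207,000 mg = 2207 g.
Product at 8.1% available chlorine: 2207 / 0.081 = 27,250 g.
Volume at density 1.18 g/mL: 27,250 g ÷ 1.18 g/mL = 23,090 mL.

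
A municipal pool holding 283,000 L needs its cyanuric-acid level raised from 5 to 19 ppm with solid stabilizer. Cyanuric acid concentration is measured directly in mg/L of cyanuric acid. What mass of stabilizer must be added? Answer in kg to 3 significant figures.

CYA to add: (19 − 5) = 14 mg/L × 283,000 L = 3962 g cyanuric acid.

3.96 kg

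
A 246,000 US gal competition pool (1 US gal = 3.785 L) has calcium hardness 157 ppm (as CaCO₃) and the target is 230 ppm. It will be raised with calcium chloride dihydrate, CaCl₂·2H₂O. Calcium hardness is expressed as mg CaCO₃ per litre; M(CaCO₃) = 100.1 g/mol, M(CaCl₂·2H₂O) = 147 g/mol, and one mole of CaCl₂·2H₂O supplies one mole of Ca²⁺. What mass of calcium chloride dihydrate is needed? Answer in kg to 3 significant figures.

Volume: 246,000 US gal × 3.785 L/gal = 931,110 L.
Hardness to add: (230 − 157) = 73 mg/L as CaCO₃ × 931,110 L = 67,970 g as CaCO₃.
Moles of Ca²⁺ (1 mol Ca²⁺ ≡ 1 mol CaCO₃): 67,970 / 100.1 g/mol = 679 mol.
Mass of CaCl₂·2H₂O: 679 × 147 = 99,820 g.

99.8 kg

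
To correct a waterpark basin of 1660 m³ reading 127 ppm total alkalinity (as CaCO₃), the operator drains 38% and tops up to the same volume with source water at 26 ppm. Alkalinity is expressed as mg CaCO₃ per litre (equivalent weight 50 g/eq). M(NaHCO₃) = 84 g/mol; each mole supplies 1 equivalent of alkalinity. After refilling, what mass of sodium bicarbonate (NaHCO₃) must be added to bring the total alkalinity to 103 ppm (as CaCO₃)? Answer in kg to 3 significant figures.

Volume: 1660 m³ = 1,660,000 L.
After draining 38% and refilling: 127 × 0.62 + 26 × 0.38 = 88.62 ppm.
Deficit to target: 103 − 88.62 = 14.38 mg/L.
As CaCO₃: 14.38 mg/L × 1,660,000 L = 23,870 g; ÷ 50 g/eq ÷ 1 = 477.4 mol NaHCO₃.
Mass: 477.4 × 84 = 40,100 g.

40.1 kg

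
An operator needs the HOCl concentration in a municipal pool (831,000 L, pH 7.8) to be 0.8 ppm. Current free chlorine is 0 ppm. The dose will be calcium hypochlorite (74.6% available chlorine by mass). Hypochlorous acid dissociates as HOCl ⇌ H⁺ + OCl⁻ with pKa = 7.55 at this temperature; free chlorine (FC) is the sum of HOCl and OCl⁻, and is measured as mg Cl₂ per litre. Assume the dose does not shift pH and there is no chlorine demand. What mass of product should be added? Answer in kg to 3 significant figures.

[OCl⁻]/[HOCl] = 10^(pH − pKa) = 10^(7.8 − 7.55) = 1.778; fraction as HOCl = 1/(1 + 1.778) = 0.3599.
Free chlorine required for 0.8 ppm HOCl: 0.8 / 0.3599 = 2.223 ppm.
FC to add: 2.223 − 0 = 2.223 mg/L as Cl₂.
Cl₂ equivalent: 2.223 mg/L × 831,000 L = 1847 g.
Product at 74.6% available Cl: 1847 / 0.746 = 2476 g.

2.48 kg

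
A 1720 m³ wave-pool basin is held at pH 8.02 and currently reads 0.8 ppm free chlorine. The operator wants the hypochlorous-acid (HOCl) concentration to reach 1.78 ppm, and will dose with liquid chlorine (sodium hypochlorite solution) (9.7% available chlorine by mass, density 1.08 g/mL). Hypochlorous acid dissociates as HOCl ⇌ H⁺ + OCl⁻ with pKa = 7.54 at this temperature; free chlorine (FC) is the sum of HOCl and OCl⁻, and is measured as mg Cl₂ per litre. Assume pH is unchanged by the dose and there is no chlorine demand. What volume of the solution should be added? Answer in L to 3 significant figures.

104 L

Volume: 1720 m³ = 1,720,000 L.
[OCl⁻]/[HOCl] = 10^(pH − pKa) = 10^(8.02 − 7.54) = 3.02; fraction as HOCl = 1/(1 + 3.02) = 0.2488.
Free chlorine required for 1.78 ppm HOCl: 1.78 / 0.2488 = 7.156 ppm.
FC to add: 7.156 − 0.8 = 6.356 mg/L as Cl₂.
Cl₂ equivalent: 6.356 mg/L × 1,720,000 L = 10,930 g.
Product at 9.7% available Cl: 10,930 / 0.097 = 112,700 g.
Volume: 112,700 g ÷ 1.08 g/mL = 104,300 mL.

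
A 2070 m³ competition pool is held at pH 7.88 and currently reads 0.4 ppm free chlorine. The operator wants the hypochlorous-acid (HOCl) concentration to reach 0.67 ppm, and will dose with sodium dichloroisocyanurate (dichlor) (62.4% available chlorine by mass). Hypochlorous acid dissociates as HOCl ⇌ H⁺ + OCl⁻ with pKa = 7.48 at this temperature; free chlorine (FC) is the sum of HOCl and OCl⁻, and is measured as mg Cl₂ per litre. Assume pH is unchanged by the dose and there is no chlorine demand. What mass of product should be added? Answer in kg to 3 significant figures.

6.48 kg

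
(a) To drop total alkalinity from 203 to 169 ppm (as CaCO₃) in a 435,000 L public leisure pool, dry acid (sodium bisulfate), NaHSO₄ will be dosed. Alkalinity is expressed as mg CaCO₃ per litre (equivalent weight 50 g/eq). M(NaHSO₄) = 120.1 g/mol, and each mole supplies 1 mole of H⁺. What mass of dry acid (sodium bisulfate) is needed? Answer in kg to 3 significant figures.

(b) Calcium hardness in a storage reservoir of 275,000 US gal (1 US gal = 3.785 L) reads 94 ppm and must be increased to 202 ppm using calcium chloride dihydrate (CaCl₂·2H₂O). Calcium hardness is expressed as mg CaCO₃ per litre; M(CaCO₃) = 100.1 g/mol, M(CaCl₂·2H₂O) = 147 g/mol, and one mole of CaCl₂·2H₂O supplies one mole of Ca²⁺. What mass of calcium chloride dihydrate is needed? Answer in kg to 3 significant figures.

(a) 35.5 kg; (b) 165 kg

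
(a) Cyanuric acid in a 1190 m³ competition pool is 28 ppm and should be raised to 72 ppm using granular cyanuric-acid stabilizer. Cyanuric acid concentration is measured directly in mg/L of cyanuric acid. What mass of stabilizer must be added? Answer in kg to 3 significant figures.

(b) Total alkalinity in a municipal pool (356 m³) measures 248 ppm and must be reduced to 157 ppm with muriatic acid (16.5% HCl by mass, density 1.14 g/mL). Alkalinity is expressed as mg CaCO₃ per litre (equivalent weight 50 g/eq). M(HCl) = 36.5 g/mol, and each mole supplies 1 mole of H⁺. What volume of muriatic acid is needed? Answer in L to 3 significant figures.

(a) Volume: 1190 m³ = 1,190,000 L.
(a) CYA to add: (72 − 28) = 44 mg/L × 1,190,000 L = 52,360 g cyanuric acid.

(b) Volume: 356 m³ = 356,000 L.
(b) Alkalinity to neutralize: (248 − 157) = 91 mg/L as CaCO₃ × 356,000 L = 32,400 g as CaCO₃.
(b) Equivalents of H⁺ required: 32,400 ÷ 50 g/eq = 647.9 eq = 647.9 mol HCl.
(b) Mass of HCl: 647.9 × 36.5 = 23,650 g.
(b) Mass of 16.5% solution: 23,650 / 0.165 = 143,300 g.
(b) Volume: 143,300 g ÷ 1.14 g/mL = 125,700 mL.

(a) 52.4 kg; (b) 126 L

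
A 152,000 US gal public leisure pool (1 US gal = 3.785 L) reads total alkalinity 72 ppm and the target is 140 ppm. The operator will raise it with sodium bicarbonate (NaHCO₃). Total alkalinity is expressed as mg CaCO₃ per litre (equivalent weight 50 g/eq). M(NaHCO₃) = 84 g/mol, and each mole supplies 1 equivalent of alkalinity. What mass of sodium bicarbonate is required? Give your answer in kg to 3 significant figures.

65.7 kg

Volume: 152,000 US gal × 3.785 L/gal = 575,320 L.
Alkalinity to add: (140 − 72) = 68 mg/L as CaCO₃ × 575,320 L = 39,120 g as CaCO₃.
Equivalents: 39,120 g ÷ 50 g/eq = 782.4 eq.
NaHCO₃ supplies 1 eq per mole → 782.4 mol.
Mass: 782.4 mol × 84 g/mol = 65,720 g.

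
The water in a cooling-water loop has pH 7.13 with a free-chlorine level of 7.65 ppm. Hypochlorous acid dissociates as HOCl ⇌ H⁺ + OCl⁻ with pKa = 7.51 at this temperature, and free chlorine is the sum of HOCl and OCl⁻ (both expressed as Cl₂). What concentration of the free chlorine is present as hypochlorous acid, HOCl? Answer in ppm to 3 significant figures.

5.40 ppm

[OCl⁻]/[HOCl] = 10^(pH − pKa) = 10^(7.13 − 7.51) = 10^-0.38 = 0.4169.
Fraction as HOCl = 1 / (1 + 0.4169) = 0.7058.
HOCl = 0.7058 × 7.65 ppm = 5.399 ppm.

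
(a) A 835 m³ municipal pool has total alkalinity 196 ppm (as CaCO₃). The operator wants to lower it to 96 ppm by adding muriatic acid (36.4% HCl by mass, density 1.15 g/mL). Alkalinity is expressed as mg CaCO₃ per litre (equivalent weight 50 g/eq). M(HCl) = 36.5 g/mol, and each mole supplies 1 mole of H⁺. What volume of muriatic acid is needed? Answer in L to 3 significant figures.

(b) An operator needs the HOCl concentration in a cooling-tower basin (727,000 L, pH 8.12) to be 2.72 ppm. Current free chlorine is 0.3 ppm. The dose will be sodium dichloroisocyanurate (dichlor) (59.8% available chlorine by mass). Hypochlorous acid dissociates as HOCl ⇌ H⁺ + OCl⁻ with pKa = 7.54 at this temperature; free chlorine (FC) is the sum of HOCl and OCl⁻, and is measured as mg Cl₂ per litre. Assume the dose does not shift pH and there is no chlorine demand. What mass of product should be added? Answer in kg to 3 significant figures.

(a) 146 L; (b) 15.5 kg

(a) Volume: 835 m³ = 835,000 L.
(a) Alkalinity to neutralize: (196 − 96) = 100 mg/L as CaCO₃ × 835,000 L = 83,500 g as CaCO₃.
(a) Equivalents of H⁺ required: 83,500 ÷ 50 g/eq = 1670 eq = 1670 mol HCl.
(a) Mass of HCl: 1670 × 36.5 = 60,960 g.
(a) Mass of 36.4% solution: 60,960 / 0.364 = 167,500 g.
(a) Volume: 167,500 g ÷ 1.15 g/mL = 145,600 mL.

(b) [OCl⁻]/[HOCl] = 10^(pH − pKa) = 10^(8.12 − 7.54) = 3.802; fraction as HOCl = 1/(1 + 3.802) = 0.2083.
(b) Free chlorine required for 2.72 ppm HOCl: 2.72 / 0.2083 = 13.06 ppm.
(b) FC to add: 13.06 − 0.3 = 12.76 mg/L as Cl₂.
(b) Cl₂ equivalent: 12.76 mg/L × 727,000 L = 9277 g.
(b) Product at 59.8% available Cl: 9277 / 0.598 = 15,510 g.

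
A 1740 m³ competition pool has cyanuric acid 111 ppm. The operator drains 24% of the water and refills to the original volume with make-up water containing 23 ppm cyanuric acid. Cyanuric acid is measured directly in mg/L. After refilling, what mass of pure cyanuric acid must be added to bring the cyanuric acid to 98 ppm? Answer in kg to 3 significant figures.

14.1 kg

Volume: 1740 m³ = 1,740,000 L.
After draining 24% and refilling: 111 × 0.76 + 23 × 0.24 = 89.88 ppm.
Deficit to target: 98 − 89.88 = 8.12 mg/L.
Mass: 8.12 mg/L × 1,740,000 L = 14,130 g cyanuric acid.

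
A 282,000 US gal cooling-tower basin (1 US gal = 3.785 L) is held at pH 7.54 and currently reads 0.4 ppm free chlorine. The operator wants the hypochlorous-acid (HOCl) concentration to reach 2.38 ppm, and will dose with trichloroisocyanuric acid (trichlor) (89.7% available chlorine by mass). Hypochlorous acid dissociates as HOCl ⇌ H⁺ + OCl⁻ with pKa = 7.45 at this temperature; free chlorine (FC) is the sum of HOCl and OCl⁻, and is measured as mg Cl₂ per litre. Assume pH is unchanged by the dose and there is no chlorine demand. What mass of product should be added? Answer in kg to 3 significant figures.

5.84 kg

Volume: 282,000 US gal × 3.785 L/gal = 1,067,370 L.
[OCl⁻]/[HOCl] = 10^(pH − pKa) = 10^(7.54 − 7.45) = 1.23; fraction as HOCl = 1/(1 + 1.23) = 0.4484.
Free chlorine required for 2.38 ppm HOCl: 2.38 / 0.4484 = 5.308 ppm.
FC to add: 5.308 − 0.4 = 4.908 mg/L as Cl₂.
Cl₂ equivalent: 4.908 mg/L × 1,067,370 L = 5239 g.
Product at 89.7% available Cl: 5239 / 0.897 = 5840 g.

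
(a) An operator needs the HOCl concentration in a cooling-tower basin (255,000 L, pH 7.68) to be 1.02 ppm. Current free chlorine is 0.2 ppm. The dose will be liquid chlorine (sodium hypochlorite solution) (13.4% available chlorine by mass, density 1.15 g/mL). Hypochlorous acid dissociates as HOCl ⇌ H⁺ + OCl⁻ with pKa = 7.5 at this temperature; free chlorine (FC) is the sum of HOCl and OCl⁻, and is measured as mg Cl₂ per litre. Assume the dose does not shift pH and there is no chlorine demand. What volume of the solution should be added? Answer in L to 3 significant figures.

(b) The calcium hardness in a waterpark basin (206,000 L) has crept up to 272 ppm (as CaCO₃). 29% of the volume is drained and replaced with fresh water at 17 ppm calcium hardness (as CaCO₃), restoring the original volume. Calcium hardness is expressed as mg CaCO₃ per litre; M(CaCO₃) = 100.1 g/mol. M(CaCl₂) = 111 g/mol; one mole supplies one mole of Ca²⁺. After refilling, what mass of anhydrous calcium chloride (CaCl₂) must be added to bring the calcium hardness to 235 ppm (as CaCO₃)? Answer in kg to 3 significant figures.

(a) [OCl⁻]/[HOCl] = 10^(pH − pKa) = 10^(7.68 − 7.5) = 1.514; fraction as HOCl = 1/(1 + 1.514) = 0.3978.
(a) Free chlorine required for 1.02 ppm HOCl: 1.02 / 0.3978 = 2.564 ppm.
(a) FC to add: 2.564 − 0.2 = 2.364 mg/L as Cl₂.
(a) Cl₂ equivalent: 2.364 mg/L × 255,000 L = 602.8 g.
(a) Product at 13.4% available Cl: 602.8 / 0.134 = 4498 g.
(a) Volume: 4498 g ÷ 1.15 g/mL = 3912 mL.

(b) After draining 29% and refilling: 272 × 0.71 + 17 × 0.29 = 198.05 ppm.
(b) Deficit to target: 235 − 198.05 = 36.95 mg/L.
(b) As CaCO₃: 36.95 mg/L × 206,000 L = 7612 g; ÷ 100.1 = 76.04 mol Ca²⁺.
(b) Mass: 76.04 × 111 = 8441 g.

(a) 3.91 L; (b) 8.44 kg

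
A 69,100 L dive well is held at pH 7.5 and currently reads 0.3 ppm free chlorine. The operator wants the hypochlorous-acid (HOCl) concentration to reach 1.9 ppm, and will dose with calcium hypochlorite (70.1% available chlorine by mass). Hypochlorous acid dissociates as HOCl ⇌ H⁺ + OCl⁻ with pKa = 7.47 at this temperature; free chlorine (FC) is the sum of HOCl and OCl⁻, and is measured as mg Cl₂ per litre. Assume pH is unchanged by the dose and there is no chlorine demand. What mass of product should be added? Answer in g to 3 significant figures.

[OCl⁻]/[HOCl] = 10^(pH − pKa) = 10^(7.5 − 7.47) = 1.072; fraction as HOCl = 1/(1 + 1.072) = 0.4827.
Free chlorine required for 1.9 ppm HOCl: 1.9 / 0.4827 = 3.936 ppm.
FC to add: 3.936 − 0.3 = 3.636 mg/L as Cl₂.
Cl₂ equivalent: 3.636 mg/L × 69,100 L = 251.2 g.
Product at 70.1% available Cl: 251.2 / 0.701 = 358.4 g.

358 g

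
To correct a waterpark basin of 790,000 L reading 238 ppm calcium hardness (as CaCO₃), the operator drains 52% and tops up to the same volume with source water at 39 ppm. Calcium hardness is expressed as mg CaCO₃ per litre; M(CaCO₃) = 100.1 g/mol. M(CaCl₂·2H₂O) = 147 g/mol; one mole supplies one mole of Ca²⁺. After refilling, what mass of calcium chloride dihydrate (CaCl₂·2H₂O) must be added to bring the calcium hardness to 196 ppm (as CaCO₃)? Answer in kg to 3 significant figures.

71.3 kg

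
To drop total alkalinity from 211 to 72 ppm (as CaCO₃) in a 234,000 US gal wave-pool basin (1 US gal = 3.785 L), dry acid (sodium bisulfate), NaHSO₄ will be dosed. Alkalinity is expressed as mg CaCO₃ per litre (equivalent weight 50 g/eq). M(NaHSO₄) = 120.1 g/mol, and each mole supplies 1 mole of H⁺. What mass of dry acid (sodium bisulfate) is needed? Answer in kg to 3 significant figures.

Volume: 234,000 US gal × 3.785 L/gal = 885,690 L.
Alkalinity to neutralize: (211 − 72) = 139 mg/L as CaCO₃ × 885,690 L = 123,100 g as CaCO₃.
Equivalents of H⁺ required: 123,100 ÷ 50 g/eq = 2462 eq = 2462 mol NaHSO₄.
Mass of NaHSO₄: 2462 × 120.1 = 295,700 g.

296 kg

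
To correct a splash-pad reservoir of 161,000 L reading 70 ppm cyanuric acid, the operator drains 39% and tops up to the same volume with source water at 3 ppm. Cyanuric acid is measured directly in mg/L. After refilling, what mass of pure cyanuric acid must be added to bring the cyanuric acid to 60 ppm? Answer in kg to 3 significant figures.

2.60 kg

After draining 39% and refilling: 70 × 0.61 + 3 × 0.39 = 43.87 ppm.
Deficit to target: 60 − 43.87 = 16.13 mg/L.
Mass: 16.13 mg/L × 161,000 L = 2597 g cyanuric acid.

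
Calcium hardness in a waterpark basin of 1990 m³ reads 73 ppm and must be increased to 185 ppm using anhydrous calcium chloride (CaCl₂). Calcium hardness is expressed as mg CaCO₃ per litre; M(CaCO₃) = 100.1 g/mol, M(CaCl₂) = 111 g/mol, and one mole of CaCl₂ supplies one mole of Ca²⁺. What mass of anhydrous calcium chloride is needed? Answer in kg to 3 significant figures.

247 kg

Volume: 1990 m³ = 1,990,000 L.
Hardness to add: (185 − 73) = 112 mg/L as CaCO₃ × 1,990,000 L = 222,900 g as CaCO₃.
Moles of Ca²⁺ (1 mol Ca²⁺ ≡ 1 mol CaCO₃): 222,900 / 100.1 g/mol = 2227 mol.
Mass of CaCl₂: 2227 × 111 = 247,100 g.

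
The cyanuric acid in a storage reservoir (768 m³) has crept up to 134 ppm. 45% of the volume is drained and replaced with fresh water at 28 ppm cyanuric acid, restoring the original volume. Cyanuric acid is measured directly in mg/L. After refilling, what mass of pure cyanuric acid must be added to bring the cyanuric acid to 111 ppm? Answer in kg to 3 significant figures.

Volume: 768 m³ = 768,000 L.
After draining 45% and refilling: 134 × 0.55 + 28 × 0.45 = 86.3 ppm.
Deficit to target: 111 − 86.3 = 24.7 mg/L.
Mass: 24.7 mg/L × 768,000 L = 18,970 g cyanuric acid.

19.0 kg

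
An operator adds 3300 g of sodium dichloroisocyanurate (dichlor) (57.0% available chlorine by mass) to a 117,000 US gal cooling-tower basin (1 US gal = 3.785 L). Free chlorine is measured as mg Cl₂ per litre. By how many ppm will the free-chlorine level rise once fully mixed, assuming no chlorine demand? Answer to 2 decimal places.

4.25 ppm

Volume: 117,000 US gal × 3.785 L/gal = 442,845 L.
Available chlorine delivered: 3300 g × 0.57 = 1881 g as Cl₂.
Concentration rise: 1881 g / 442,845 L = 4.248 mg/L = 4.25 ppm.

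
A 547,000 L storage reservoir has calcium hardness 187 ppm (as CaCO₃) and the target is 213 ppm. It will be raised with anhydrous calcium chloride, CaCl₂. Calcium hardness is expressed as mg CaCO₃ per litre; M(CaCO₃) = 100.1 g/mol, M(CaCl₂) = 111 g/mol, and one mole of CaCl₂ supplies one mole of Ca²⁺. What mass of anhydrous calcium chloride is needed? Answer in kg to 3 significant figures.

15.8 kg

Hardness to add: (213 − 187) = 26 mg/L as CaCO₃ × 547,000 L = 14,220 g as CaCO₃.
Moles of Ca²⁺ (1 mol Ca²⁺ ≡ 1 mol CaCO₃): 14,220 / 100.1 g/mol = 142.1 mol.
Mass of CaCl₂: 142.1 × 111 = 15,770 g.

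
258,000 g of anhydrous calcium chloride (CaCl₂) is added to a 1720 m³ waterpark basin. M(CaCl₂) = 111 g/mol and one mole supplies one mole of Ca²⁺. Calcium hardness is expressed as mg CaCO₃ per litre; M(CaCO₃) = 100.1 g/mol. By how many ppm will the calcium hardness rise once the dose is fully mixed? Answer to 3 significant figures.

Volume: 1720 m³ = 1,720,000 L.
Moles of Ca²⁺: 258,000 g ÷ 111 g/mol = 2324 mol.
As CaCO₃: 2324 mol × 100.1 g/mol = 232,700 g.
Rise: 232,700 g / 1,720,000 L × 1000 = 135.3 mg/L.

135 ppm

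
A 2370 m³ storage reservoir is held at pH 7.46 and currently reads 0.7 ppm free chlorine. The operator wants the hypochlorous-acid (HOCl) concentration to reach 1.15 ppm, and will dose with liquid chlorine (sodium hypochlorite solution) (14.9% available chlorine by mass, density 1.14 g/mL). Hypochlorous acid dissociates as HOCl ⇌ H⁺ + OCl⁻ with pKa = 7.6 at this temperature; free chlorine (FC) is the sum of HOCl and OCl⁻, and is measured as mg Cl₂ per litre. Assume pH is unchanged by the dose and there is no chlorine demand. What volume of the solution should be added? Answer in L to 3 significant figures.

17.9 L

Volume: 2370 m³ = 2,370,000 L.
[OCl⁻]/[HOCl] = 10^(pH − pKa) = 10^(7.46 − 7.6) = 0.7244; fraction as HOCl = 1/(1 + 0.7244) = 0.5799.
Free chlorine required for 1.15 ppm HOCl: 1.15 / 0.5799 = 1.983 ppm.
FC to add: 1.983 − 0.7 = 1.283 mg/L as Cl₂.
Cl₂ equivalent: 1.283 mg/L × 2,370,000 L = 3041 g.
Product at 14.9% available Cl: 3041 / 0.149 = 20,410 g.
Volume: 20,410 g ÷ 1.14 g/mL = 17,900 mL.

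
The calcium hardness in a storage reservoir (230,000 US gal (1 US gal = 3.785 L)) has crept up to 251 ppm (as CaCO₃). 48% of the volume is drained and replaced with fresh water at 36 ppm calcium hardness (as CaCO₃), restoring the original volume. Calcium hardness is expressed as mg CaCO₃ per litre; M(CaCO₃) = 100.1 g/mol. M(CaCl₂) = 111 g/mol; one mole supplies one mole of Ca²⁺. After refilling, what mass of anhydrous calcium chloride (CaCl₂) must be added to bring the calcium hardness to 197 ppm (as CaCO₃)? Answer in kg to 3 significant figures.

47.5 kg

Volume: 230,000 US gal × 3.785 L/gal = 870,550 L.
After draining 48% and refilling: 251 × 0.52 + 36 × 0.48 = 147.8 ppm.
Deficit to target: 197 − 147.8 = 49.2 mg/L.
As CaCO₃: 49.2 mg/L × 870,550 L = 42,830 g; ÷ 100.1 = 427.9 mol Ca²⁺.
Mass: 427.9 × 111 = 47,490 g.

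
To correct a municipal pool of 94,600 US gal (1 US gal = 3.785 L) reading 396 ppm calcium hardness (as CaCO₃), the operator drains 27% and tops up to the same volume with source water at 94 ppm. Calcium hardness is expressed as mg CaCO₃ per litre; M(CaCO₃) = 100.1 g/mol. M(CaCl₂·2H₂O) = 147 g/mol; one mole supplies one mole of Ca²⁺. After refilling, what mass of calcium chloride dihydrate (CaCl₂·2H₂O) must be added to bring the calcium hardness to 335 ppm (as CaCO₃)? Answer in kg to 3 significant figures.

10.8 kg

Volume: 94,600 US gal × 3.785 L/gal = 358,061 L.
After draining 27% and refilling: 396 × 0.73 + 94 × 0.27 = 314.46 ppm.
Deficit to target: 335 − 314.46 = 20.54 mg/L.
As CaCO₃: 20.54 mg/L × 358,061 L = 7355 g; ÷ 100.1 = 73.47 mol Ca²⁺.
Mass: 73.47 × 147 = 10,800 g.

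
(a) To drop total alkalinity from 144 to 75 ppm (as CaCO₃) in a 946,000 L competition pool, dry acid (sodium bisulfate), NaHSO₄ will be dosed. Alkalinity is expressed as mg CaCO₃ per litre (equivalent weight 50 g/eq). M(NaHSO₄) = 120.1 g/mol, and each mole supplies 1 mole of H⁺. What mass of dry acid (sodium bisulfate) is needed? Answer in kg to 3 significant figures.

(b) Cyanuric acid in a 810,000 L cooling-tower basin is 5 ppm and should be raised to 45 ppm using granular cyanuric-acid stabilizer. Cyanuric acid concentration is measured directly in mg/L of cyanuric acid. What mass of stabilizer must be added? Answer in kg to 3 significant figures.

(a) Alkalinity to neutralize: (144 − 75) = 69 mg/L as CaCO₃ × 946,000 L = 65,270 g as CaCO₃.
(a) Equivalents of H⁺ required: 65,270 ÷ 50 g/eq = 1305 eq = 1305 mol NaHSO₄.
(a) Mass of NaHSO₄: 1305 × 120.1 = 156,800 g.

(b) CYA to add: (45 − 5) = 40 mg/L × 810,000 L = 32,400 g cyanuric acid.

(a) 157 kg; (b) 32.4 kg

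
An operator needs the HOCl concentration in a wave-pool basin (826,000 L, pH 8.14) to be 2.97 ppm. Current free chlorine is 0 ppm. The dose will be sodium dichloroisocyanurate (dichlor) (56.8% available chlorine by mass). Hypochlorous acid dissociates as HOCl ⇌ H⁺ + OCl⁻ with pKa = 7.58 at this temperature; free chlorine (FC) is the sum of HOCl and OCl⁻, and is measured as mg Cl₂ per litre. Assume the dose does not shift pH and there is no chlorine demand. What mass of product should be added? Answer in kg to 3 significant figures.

20.0 kg

[OCl⁻]/[HOCl] = 10^(pH − pKa) = 10^(8.14 − 7.58) = 3.631; fraction as HOCl = 1/(1 + 3.631) = 0.2159.
Free chlorine required for 2.97 ppm HOCl: 2.97 / 0.2159 = 13.75 ppm.
FC to add: 13.75 − 0 = 13.75 mg/L as Cl₂.
Cl₂ equivalent: 13.75 mg/L × 826,000 L = 11,360 g.
Product at 56.8% available Cl: 11,360 / 0.568 = 20,000 g.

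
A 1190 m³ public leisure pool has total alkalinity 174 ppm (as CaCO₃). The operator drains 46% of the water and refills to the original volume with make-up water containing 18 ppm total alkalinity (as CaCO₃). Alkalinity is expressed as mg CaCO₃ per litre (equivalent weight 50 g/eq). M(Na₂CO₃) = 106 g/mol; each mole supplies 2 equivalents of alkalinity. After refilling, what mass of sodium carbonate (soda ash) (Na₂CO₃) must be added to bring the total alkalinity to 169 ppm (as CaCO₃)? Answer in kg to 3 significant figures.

84.2 kg

Volume: 1190 m³ = 1,190,000 L.
After draining 46% and refilling: 174 × 0.54 + 18 × 0.46 = 102.24 ppm.
Deficit to target: 169 − 102.24 = 66.76 mg/L.
As CaCO₃: 66.76 mg/L × 1,190,000 L = 79,440 g; ÷ 50 g/eq ÷ 2 = 794.4 mol Na₂CO₃.
Mass: 794.4 × 106 = 84,210 g.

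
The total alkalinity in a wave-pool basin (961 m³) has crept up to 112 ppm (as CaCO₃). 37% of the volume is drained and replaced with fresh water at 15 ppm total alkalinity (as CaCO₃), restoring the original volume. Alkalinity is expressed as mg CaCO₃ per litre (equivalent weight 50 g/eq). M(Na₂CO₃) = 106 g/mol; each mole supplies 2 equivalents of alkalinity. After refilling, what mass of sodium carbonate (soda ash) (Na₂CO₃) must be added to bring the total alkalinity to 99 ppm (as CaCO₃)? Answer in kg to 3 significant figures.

23.3 kg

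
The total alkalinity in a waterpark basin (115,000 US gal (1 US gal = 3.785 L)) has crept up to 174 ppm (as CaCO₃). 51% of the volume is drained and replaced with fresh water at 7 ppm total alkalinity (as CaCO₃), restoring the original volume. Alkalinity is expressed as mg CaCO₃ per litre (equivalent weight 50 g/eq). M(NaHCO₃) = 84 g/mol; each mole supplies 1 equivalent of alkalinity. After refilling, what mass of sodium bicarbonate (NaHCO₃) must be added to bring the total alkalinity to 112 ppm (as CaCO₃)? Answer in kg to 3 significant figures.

Volume: 115,000 US gal × 3.785 L/gal = 435,275 L.
After draining 51% and refilling: 174 × 0.49 + 7 × 0.51 = 88.83 ppm.
Deficit to target: 112 − 88.83 = 23.17 mg/L.
As CaCO₃: 23.17 mg/L × 435,275 L = 10,090 g; ÷ 50 g/eq ÷ 1 = 201.7 mol NaHCO₃.
Mass: 201.7 × 84 = 16,940 g.

16.9 kg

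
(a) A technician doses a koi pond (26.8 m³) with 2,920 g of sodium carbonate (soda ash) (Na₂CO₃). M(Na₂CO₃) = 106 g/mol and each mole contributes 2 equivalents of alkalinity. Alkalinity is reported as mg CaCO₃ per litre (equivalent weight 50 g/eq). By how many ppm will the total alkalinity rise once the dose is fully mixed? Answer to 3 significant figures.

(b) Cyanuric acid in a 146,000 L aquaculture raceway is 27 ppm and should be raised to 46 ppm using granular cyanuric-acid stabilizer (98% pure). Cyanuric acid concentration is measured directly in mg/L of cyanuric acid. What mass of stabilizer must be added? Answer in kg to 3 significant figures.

(a) 103 ppm; (b) 2.83 kg

(a) Volume: 26.8 m³ = 26,800 L.
(a) Moles of Na₂CO₃: 2,920 g ÷ 106 g/mol = 27.55 mol → 55.09 eq of alkalinity.
(a) As CaCO₃: 55.09 eq × 50 g/eq = 2755 g.
(a) Rise: 2755 g / 26,800 L × 1000 = 102.8 mg/L.

(b) CYA to add: (46 − 27) = 19 mg/L × 146,000 L = 2774 g cyanuric acid.
(b) At 98% purity: 2774 / 0.98 = 2831 g product.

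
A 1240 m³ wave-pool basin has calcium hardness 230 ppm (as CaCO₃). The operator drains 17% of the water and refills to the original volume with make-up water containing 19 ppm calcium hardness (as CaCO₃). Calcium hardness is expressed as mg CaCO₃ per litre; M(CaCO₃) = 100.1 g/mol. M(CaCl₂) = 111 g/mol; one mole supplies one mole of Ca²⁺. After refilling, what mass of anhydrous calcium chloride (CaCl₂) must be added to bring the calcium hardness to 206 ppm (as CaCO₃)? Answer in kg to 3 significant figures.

16.3 kg

Volume: 1240 m³ = 1,240,000 L.
After draining 17% and refilling: 230 × 0.83 + 19 × 0.17 = 194.13 ppm.
Deficit to target: 206 − 194.13 = 11.87 mg/L.
As CaCO₃: 11.87 mg/L × 1,240,000 L = 14,720 g; ÷ 100.1 = 147 mol Ca²⁺.
Mass: 147 × 111 = 16,320 g.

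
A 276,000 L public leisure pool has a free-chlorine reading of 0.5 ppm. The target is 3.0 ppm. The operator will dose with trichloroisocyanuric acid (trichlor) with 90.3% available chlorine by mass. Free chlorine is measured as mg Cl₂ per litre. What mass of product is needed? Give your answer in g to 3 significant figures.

Chlorine deficit: 3.0 − 0.5 = 2.5 ppm = 2.5 mg/L as Cl₂.
Cl₂ equivalent needed: 2.5 mg/L × 276,000 L = 690,000 mg = 690 g.
Product at 90.3% available chlorine: 690 / 0.903 = 764.1 g.

764 g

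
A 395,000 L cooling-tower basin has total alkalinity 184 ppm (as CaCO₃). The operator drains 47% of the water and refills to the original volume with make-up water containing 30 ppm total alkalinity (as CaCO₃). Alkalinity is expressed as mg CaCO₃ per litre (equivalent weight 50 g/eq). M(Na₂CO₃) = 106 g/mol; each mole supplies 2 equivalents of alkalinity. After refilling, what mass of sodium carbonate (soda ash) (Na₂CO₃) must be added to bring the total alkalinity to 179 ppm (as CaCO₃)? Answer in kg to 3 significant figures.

After draining 47% and refilling: 184 × 0.53 + 30 × 0.47 = 111.62 ppm.
Deficit to target: 179 − 111.62 = 67.38 mg/L.
As CaCO₃: 67.38 mg/L × 395,000 L = 26,620 g; ÷ 50 g/eq ÷ 2 = 266.2 mol Na₂CO₃.
Mass: 266.2 × 106 = 28,210 g.

28.2 kg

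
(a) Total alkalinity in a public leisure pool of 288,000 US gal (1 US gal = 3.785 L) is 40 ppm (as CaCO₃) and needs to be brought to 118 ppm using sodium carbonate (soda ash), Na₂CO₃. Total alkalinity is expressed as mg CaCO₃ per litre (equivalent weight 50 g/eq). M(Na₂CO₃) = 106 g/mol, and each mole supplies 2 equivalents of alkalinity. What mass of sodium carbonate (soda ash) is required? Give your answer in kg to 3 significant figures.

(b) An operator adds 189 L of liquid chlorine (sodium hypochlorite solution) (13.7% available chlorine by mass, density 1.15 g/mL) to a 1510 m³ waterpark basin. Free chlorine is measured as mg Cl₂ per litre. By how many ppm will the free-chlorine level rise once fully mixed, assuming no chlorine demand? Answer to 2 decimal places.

(a) 90.1 kg; (b) 19.72 ppm

(a) Volume: 288,000 US gal × 3.785 L/gal = 1,090,080 L.
(a) Alkalinity to add: (118 − 40) = 78 mg/L as CaCO₃ × 1,090,080 L = 85,030 g as CaCO₃.
(a) Equivalents: 85,030 g ÷ 50 g/eq = 1701 eq.
(a) Each mole of Na₂CO₃ supplies 2 eq, so 1701 / 2 = 850.3 mol.
(a) Mass: 850.3 mol × 106 g/mol = 90,130 g.

(b) Volume: 1510 m³ = 1,510,000 L.
(b) Mass of solution: 189 L × 1000 mL/L × 1.15 g/mL = 217,300 g.
(b) Available chlorine delivered: 217,300 g × 0.137 = 29,780 g as Cl₂.
(b) Concentration rise: 29,780 g / 1,510,000 L = 19.72 mg/L = 19.72 ppm.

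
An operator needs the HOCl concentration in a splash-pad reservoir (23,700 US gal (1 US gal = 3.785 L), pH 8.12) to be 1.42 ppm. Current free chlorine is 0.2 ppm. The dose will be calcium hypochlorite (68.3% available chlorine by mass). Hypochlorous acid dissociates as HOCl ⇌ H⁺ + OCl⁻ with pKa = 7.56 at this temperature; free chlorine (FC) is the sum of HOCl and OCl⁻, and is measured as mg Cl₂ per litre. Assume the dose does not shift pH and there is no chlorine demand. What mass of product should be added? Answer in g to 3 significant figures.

Volume: 23,700 US gal × 3.785 L/gal = 89,704 L.
[OCl⁻]/[HOCl] = 10^(pH − pKa) = 10^(8.12 − 7.56) = 3.631; fraction as HOCl = 1/(1 + 3.631) = 0.2159.
Free chlorine required for 1.42 ppm HOCl: 1.42 / 0.2159 = 6.576 ppm.
FC to add: 6.576 − 0.2 = 6.376 mg/L as Cl₂.
Cl₂ equivalent: 6.376 mg/L × 89,704 L = 571.9 g.
Product at 68.3% available Cl: 571.9 / 0.683 = 837.4 g.

837 g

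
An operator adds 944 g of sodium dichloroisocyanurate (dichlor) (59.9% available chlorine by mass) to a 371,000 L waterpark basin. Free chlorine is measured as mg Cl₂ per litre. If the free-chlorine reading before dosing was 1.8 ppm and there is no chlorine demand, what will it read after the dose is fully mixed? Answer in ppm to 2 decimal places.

3.32 ppm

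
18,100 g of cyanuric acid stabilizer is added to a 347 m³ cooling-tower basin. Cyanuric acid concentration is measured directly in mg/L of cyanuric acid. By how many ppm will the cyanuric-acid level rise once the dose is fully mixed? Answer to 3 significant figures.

52.2 ppm

Volume: 347 m³ = 347,000 L.
Rise: 18,100 g / 347,000 L × 1000 = 52.16 mg/L.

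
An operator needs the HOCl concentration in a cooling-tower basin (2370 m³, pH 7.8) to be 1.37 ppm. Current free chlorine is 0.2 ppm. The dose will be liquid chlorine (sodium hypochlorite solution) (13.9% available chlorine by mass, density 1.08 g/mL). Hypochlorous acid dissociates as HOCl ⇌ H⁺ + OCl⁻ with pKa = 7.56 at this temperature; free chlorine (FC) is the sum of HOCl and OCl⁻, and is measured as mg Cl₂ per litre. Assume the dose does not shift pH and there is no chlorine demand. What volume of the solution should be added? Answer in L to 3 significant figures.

56.1 L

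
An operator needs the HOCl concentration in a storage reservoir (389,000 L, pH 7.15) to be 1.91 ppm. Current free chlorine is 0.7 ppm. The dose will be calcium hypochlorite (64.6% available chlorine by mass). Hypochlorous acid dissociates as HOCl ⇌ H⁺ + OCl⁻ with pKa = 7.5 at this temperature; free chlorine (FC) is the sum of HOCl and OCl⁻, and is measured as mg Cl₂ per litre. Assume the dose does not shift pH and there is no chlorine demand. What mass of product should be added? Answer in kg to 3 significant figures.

[OCl⁻]/[HOCl] = 10^(pH − pKa) = 10^(7.15 − 7.5) = 0.4467; fraction as HOCl = 1/(1 + 0.4467) = 0.6912.
Free chlorine required for 1.91 ppm HOCl: 1.91 / 0.6912 = 2.763 ppm.
FC to add: 2.763 − 0.7 = 2.063 mg/L as Cl₂.
Cl₂ equivalent: 2.063 mg/L × 389,000 L = 802.6 g.
Product at 64.6% available Cl: 802.6 / 0.646 = 1242 g.

1.24 kg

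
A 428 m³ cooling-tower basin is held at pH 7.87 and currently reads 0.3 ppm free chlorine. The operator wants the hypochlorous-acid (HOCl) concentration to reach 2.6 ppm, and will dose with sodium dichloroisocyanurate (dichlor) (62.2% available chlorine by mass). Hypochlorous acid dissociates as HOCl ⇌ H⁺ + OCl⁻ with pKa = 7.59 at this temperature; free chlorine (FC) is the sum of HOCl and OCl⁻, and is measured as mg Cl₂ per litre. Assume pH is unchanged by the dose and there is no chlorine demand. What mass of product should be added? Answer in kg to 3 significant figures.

4.99 kg

Volume: 428 m³ = 428,000 L.
[OCl⁻]/[HOCl] = 10^(pH − pKa) = 10^(7.87 − 7.59) = 1.905; fraction as HOCl = 1/(1 + 1.905) = 0.3442.
Free chlorine required for 2.6 ppm HOCl: 2.6 / 0.3442 = 7.554 ppm.
FC to add: 7.554 − 0.3 = 7.254 mg/L as Cl₂.
Cl₂ equivalent: 7.254 mg/L × 428,000 L = 3105 g.
Product at 62.2% available Cl: 3105 / 0.622 = 4992 g.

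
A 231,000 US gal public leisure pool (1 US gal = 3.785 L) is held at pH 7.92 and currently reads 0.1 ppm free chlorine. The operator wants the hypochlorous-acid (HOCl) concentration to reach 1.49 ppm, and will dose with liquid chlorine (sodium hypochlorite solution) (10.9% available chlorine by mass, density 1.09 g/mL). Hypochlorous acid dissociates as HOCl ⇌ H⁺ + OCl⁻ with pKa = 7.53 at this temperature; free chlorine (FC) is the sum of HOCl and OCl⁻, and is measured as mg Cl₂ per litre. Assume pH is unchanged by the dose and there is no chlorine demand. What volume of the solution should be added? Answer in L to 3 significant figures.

Volume: 231,000 US gal × 3.785 L/gal = 874,335 L.
[OCl⁻]/[HOCl] = 10^(pH − pKa) = 10^(7.92 − 7.53) = 2.455; fraction as HOCl = 1/(1 + 2.455) = 0.2895.
Free chlorine required for 1.49 ppm HOCl: 1.49 / 0.2895 = 5.148 ppm.
FC to add: 5.148 − 0.1 = 5.048 mg/L as Cl₂.
Cl₂ equivalent: 5.048 mg/L × 874,335 L = 4413 g.
Product at 10.9% available Cl: 4413 / 0.109 = 40,490 g.
Volume: 40,490 g ÷ 1.09 g/mL = 37,150 mL.

37.1 L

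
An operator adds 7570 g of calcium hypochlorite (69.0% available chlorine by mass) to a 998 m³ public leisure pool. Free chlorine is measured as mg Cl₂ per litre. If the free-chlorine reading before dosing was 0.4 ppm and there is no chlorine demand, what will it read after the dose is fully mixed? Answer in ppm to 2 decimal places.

5.63 ppm

Volume: 998 m³ = 998,000 L.
Available chlorine delivered: 7570 g × 0.69 = 5223 g as Cl₂.
Concentration rise: 5223 g / 998,000 L = 5.234 mg/L = 5.23 ppm.
Final FC: 0.4 + 5.23 = 5.63 ppm.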